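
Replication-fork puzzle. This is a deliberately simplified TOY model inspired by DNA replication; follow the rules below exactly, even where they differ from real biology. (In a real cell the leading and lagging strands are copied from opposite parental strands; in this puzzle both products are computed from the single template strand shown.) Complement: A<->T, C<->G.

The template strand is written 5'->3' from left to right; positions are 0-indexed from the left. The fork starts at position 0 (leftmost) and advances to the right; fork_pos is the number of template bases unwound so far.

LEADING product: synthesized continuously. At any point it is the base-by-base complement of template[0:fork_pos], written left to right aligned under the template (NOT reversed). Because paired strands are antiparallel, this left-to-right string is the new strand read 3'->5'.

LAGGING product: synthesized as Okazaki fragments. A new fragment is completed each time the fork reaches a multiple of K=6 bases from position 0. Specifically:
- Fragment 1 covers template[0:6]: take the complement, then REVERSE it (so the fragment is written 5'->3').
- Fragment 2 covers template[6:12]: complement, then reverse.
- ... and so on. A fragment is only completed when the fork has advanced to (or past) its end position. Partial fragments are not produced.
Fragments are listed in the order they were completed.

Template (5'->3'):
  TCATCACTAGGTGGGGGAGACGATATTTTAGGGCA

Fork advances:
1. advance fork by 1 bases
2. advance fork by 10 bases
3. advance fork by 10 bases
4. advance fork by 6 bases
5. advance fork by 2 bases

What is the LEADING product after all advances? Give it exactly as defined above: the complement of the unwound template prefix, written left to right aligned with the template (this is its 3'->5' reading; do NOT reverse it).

Step 1: advance 1 -> fork_pos = 0 + 1 = 1.
Step 2: advance 10 -> fork_pos = 1 + 10 = 11.
Step 3: advance 10 -> fork_pos = 11 + 10 = 21.
Step 4: advance 6 -> fork_pos = 21 + 6 = 27.
Step 5: advance 2 -> fork_pos = 27 + 2 = 29.
Unwound prefix: template[0:29] = TCATCACTAGGTGGGGGAGACGATATTTT
Complement it base by base (A<->T, C<->G), keeping left-to-right order:
  [0:5] TCATC -> AGTAG
  [5:10] ACTAG -> TGATC
  [10:15] GTGGG -> CACCC
  [15:20] GGAGA -> CCTCT
  [20:25] CGATA -> GCTAT
  [25:29] TTTT -> AAAA
Concatenate: AGTAGTGATCCACCCCCTCTGCTATAAAA (length 29; written aligned with the template, i.e. 3'->5').

Answer: AGTAGTGATCCACCCCCTCTGCTATAAAA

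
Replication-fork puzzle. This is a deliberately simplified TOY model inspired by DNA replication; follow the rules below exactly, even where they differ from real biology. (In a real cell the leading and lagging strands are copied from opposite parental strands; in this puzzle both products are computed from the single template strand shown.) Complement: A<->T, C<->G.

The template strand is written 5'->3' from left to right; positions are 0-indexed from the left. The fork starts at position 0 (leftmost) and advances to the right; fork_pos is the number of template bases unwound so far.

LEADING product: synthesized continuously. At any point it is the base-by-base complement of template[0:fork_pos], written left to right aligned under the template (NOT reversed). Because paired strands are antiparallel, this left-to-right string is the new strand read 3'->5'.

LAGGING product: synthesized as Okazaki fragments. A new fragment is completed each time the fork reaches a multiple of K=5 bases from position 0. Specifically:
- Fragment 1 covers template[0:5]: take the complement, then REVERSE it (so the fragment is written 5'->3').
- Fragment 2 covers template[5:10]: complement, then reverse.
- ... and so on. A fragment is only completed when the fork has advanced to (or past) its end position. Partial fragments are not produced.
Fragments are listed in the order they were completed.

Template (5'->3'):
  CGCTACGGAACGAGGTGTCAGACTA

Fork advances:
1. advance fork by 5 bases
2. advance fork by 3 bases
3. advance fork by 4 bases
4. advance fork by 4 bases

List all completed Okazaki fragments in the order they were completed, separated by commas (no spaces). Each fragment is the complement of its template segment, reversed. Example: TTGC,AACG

Step 1: advance 5 -> fork_pos = 0 + 5 = 5. Reached multiple(s) of 5: 5 -> fragment 1 completed (1 total).
Step 2: advance 3 -> fork_pos = 5 + 3 = 8. Next multiple of 5 is 10 (not reached); still 1 fragment(s).
Step 3: advance 4 -> fork_pos = 8 + 4 = 12. Reached multiple(s) of 5: 10 -> fragment 2 completed (2 total).
Step 4: advance 4 -> fork_pos = 12 + 4 = 16. Reached multiple(s) of 5: 15 -> fragment 3 completed (3 total).
Final fork_pos = 16, so 3 fragment(s) are complete. Build each: template segment -> complement -> reverse.
Fragment 1: template[0:5] = CGCTA -> complement GCGAT -> reversed TAGCG
Fragment 2: template[5:10] = CGGAA -> complement GCCTT -> reversed TTCCG
Fragment 3: template[10:15] = CGAGG -> complement GCTCC -> reversed CCTCG

Answer: TAGCG,TTCCG,CCTCG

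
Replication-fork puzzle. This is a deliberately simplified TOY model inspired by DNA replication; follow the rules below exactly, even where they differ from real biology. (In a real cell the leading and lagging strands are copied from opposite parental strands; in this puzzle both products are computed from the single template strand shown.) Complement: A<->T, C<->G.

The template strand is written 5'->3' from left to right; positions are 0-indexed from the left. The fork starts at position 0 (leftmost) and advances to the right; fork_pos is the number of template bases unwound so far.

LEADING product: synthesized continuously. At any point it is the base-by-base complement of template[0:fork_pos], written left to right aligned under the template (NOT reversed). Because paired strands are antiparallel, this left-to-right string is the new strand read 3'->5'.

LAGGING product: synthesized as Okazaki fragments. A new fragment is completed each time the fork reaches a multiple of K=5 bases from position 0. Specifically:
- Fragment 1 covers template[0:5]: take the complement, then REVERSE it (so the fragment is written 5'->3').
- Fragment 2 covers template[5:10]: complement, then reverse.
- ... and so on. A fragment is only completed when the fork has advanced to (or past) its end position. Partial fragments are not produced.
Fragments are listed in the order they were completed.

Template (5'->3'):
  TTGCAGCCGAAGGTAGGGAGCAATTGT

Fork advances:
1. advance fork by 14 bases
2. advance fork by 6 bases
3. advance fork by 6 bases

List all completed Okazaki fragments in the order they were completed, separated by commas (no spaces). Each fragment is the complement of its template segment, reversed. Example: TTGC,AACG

Answer: TGCAA,TCGGC,TACCT,CTCCC,AATTG

Derivation:
Step 1: advance 14 -> fork_pos = 0 + 14 = 14. Reached multiple(s) of 5: 5, 10 -> fragments 1-2 completed (2 total).
Step 2: advance 6 -> fork_pos = 14 + 6 = 20. Reached multiple(s) of 5: 15, 20 -> fragments 3-4 completed (4 total).
Step 3: advance 6 -> fork_pos = 20 + 6 = 26. Reached multiple(s) of 5: 25 -> fragment 5 completed (5 total).
Final fork_pos = 26, so 5 fragment(s) are complete. Build each: template segment -> complement -> reverse.
Fragment 1: template[0:5] = TTGCA -> complement AACGT -> reversed TGCAA
Fragment 2: template[5:10] = GCCGA -> complement CGGCT -> reversed TCGGC
Fragment 3: template[10:15] = AGGTA -> complement TCCAT -> reversed TACCT
Fragment 4: template[15:20] = GGGAG -> complement CCCTC -> reversed CTCCC
Fragment 5: template[20:25] = CAATT -> complement GTTAA -> reversed AATTG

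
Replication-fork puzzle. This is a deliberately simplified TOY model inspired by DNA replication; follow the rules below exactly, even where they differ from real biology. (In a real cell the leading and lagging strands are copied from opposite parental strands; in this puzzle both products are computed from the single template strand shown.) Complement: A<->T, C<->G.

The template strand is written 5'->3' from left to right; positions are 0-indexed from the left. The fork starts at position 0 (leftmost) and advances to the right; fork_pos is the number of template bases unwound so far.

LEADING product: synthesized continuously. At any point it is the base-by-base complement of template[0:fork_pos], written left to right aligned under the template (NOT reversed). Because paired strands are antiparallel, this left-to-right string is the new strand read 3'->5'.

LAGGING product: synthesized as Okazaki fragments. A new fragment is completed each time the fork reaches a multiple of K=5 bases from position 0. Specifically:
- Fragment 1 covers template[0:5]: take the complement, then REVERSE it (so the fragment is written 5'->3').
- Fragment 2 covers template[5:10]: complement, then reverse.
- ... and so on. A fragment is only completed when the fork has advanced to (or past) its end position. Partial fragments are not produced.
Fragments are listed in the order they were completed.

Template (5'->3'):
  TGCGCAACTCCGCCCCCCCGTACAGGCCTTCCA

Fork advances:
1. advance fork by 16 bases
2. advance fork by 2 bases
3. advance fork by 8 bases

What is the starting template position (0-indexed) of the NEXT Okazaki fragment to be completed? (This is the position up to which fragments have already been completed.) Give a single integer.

Answer: 25

Derivation:
Step 1: advance 16 -> fork_pos = 0 + 16 = 16. Reached multiple(s) of 5: 5, 10, 15 -> fragments 1-3 completed (3 total).
Step 2: advance 2 -> fork_pos = 16 + 2 = 18. Next multiple of 5 is 20 (not reached); still 3 fragment(s).
Step 3: advance 8 -> fork_pos = 18 + 8 = 26. Reached multiple(s) of 5: 20, 25 -> fragments 4-5 completed (5 total).
5 fragment(s) completed, covering template[0:25] (5 x 5 = 25). The next fragment, fragment 6, covers template[25:30], so it starts at position 25.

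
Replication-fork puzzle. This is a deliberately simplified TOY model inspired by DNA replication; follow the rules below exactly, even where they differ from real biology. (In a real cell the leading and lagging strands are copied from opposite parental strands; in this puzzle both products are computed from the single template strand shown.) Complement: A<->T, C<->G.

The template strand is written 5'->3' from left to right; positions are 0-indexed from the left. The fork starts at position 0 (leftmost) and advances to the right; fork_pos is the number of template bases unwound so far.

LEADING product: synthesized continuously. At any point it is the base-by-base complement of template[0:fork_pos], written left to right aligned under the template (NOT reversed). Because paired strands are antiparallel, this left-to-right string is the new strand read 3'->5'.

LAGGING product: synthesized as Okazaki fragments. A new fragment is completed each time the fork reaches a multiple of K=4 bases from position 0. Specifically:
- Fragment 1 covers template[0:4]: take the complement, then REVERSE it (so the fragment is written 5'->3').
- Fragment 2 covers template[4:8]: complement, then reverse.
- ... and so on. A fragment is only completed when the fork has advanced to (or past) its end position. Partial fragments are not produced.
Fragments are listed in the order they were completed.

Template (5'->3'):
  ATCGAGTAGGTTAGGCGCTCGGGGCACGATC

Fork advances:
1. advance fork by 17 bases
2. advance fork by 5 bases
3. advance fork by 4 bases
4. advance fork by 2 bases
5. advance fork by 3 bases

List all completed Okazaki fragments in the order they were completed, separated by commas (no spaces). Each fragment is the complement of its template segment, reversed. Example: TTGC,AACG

Answer: CGAT,TACT,AACC,GCCT,GAGC,CCCC,CGTG

Derivation:
Step 1: advance 17 -> fork_pos = 0 + 17 = 17. Reached multiple(s) of 4: 4, 8, 12, 16 -> fragments 1-4 completed (4 total).
Step 2: advance 5 -> fork_pos = 17 + 5 = 22. Reached multiple(s) of 4: 20 -> fragment 5 completed (5 total).
Step 3: advance 4 -> fork_pos = 22 + 4 = 26. Reached multiple(s) of 4: 24 -> fragment 6 completed (6 total).
Step 4: advance 2 -> fork_pos = 26 + 2 = 28. Reached multiple(s) of 4: 28 -> fragment 7 completed (7 total).
Step 5: advance 3 -> fork_pos = 28 + 3 = 31. Next multiple of 4 is 32 (not reached); still 7 fragment(s).
Final fork_pos = 31, so 7 fragment(s) are complete. Build each: template segment -> complement -> reverse.
Fragment 1: template[0:4] = ATCG -> complement TAGC -> reversed CGAT
Fragment 2: template[4:8] = AGTA -> complement TCAT -> reversed TACT
Fragment 3: template[8:12] = GGTT -> complement CCAA -> reversed AACC
Fragment 4: template[12:16] = AGGC -> complement TCCG -> reversed GCCT
Fragment 5: template[16:20] = GCTC -> complement CGAG -> reversed GAGC
Fragment 6: template[20:24] = GGGG -> complement CCCC -> reversed CCCC
Fragment 7: template[24:28] = CACG -> complement GTGC -> reversed CGTG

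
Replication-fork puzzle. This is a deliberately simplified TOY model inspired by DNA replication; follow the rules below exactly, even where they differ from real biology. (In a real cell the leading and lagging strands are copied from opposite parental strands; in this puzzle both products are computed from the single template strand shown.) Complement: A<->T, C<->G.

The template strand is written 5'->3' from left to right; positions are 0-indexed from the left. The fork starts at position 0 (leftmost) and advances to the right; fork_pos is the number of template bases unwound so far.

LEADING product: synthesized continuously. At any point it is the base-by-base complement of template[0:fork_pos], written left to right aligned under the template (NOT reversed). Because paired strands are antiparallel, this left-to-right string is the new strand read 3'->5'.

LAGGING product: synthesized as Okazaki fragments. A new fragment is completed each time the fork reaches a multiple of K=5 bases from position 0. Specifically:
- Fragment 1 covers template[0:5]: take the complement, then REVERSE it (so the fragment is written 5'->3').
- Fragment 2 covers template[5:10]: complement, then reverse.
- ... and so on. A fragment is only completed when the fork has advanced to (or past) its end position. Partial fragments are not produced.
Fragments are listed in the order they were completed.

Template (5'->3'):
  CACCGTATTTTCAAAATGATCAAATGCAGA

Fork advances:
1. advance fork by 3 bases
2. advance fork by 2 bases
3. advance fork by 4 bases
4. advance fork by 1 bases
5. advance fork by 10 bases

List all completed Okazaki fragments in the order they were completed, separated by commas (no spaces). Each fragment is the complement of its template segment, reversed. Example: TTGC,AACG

Answer: CGGTG,AAATA,TTTGA,ATCAT

Derivation:
Step 1: advance 3 -> fork_pos = 0 + 3 = 3. Next multiple of 5 is 5 (not reached); still 0 fragment(s).
Step 2: advance 2 -> fork_pos = 3 + 2 = 5. Reached multiple(s) of 5: 5 -> fragment 1 completed (1 total).
Step 3: advance 4 -> fork_pos = 5 + 4 = 9. Next multiple of 5 is 10 (not reached); still 1 fragment(s).
Step 4: advance 1 -> fork_pos = 9 + 1 = 10. Reached multiple(s) of 5: 10 -> fragment 2 completed (2 total).
Step 5: advance 10 -> fork_pos = 10 + 10 = 20. Reached multiple(s) of 5: 15, 20 -> fragments 3-4 completed (4 total).
Final fork_pos = 20, so 4 fragment(s) are complete. Build each: template segment -> complement -> reverse.
Fragment 1: template[0:5] = CACCG -> complement GTGGC -> reversed CGGTG
Fragment 2: template[5:10] = TATTT -> complement ATAAA -> reversed AAATA
Fragment 3: template[10:15] = TCAAA -> complement AGTTT -> reversed TTTGA
Fragment 4: template[15:20] = ATGAT -> complement TACTA -> reversed ATCAT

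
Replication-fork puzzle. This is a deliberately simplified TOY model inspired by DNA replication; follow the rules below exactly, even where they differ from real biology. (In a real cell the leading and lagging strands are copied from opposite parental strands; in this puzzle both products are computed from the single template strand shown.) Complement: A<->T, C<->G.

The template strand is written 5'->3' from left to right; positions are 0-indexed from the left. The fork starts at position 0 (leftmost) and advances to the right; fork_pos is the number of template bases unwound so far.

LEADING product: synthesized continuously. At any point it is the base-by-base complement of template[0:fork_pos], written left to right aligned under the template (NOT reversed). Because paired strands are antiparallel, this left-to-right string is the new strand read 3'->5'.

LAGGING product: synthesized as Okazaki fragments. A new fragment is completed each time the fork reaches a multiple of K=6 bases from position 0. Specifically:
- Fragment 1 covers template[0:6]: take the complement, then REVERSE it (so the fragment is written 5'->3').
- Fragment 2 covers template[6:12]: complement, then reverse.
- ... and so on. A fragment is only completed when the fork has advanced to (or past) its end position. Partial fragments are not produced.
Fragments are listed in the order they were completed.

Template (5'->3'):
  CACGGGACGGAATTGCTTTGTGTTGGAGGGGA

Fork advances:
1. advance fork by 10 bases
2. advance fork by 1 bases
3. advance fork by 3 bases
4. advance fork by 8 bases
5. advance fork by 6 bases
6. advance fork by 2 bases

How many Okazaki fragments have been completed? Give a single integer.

Step 1: advance 10 -> fork_pos = 0 + 10 = 10. Reached multiple(s) of 6: 6 -> fragment 1 completed (1 total).
Step 2: advance 1 -> fork_pos = 10 + 1 = 11. Next multiple of 6 is 12 (not reached); still 1 fragment(s).
Step 3: advance 3 -> fork_pos = 11 + 3 = 14. Reached multiple(s) of 6: 12 -> fragment 2 completed (2 total).
Step 4: advance 8 -> fork_pos = 14 + 8 = 22. Reached multiple(s) of 6: 18 -> fragment 3 completed (3 total).
Step 5: advance 6 -> fork_pos = 22 + 6 = 28. Reached multiple(s) of 6: 24 -> fragment 4 completed (4 total).
Step 6: advance 2 -> fork_pos = 28 + 2 = 30. Reached multiple(s) of 6: 30 -> fragment 5 completed (5 total).
Check: final fork_pos = 30; the multiples of 6 that are <= 30 are 6..30 -> 30 // 6 = 5 completed fragment(s).

Answer: 5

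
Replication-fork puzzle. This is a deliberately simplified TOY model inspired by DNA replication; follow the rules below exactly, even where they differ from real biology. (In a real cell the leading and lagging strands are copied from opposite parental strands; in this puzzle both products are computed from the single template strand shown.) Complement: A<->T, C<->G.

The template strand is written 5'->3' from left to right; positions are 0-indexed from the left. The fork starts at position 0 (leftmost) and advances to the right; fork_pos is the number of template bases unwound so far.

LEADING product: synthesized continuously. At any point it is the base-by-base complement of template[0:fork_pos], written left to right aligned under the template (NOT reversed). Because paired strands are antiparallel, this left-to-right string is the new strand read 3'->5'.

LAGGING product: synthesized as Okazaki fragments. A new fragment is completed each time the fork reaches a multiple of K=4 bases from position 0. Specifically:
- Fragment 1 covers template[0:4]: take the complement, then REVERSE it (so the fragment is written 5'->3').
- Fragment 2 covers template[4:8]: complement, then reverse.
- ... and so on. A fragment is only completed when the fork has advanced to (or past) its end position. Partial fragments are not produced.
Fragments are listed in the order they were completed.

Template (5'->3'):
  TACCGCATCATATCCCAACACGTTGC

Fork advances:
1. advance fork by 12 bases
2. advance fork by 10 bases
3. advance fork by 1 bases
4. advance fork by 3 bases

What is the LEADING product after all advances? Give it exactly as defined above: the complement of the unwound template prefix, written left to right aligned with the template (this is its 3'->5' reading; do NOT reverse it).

Step 1: advance 12 -> fork_pos = 0 + 12 = 12.
Step 2: advance 10 -> fork_pos = 12 + 10 = 22.
Step 3: advance 1 -> fork_pos = 22 + 1 = 23.
Step 4: advance 3 -> fork_pos = 23 + 3 = 26.
Unwound prefix: template[0:26] = TACCGCATCATATCCCAACACGTTGC
Complement it base by base (A<->T, C<->G), keeping left-to-right order:
  [0:5] TACCG -> ATGGC
  [5:10] CATCA -> GTAGT
  [10:15] TATCC -> ATAGG
  [15:20] CAACA -> GTTGT
  [20:25] CGTTG -> GCAAC
  [25:26] C -> G
Concatenate: ATGGCGTAGTATAGGGTTGTGCAACG (length 26; written aligned with the template, i.e. 3'->5').

Answer: ATGGCGTAGTATAGGGTTGTGCAACG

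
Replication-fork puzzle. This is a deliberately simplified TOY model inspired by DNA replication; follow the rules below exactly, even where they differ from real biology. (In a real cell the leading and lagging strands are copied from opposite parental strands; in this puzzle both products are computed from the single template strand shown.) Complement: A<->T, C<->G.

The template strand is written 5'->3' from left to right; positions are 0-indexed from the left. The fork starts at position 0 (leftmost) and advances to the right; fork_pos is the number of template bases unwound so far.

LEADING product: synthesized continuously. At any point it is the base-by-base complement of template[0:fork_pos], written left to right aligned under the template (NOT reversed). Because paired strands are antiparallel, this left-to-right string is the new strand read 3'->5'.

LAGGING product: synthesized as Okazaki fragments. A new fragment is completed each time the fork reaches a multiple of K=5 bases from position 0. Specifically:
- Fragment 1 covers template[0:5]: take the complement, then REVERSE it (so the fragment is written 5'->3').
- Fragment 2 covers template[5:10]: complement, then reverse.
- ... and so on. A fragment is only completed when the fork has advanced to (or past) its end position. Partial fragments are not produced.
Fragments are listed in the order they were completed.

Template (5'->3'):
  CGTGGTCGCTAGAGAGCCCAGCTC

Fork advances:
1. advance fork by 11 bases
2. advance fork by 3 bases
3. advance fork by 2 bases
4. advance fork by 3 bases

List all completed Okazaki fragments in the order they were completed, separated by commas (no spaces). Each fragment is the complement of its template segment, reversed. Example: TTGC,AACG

Step 1: advance 11 -> fork_pos = 0 + 11 = 11. Reached multiple(s) of 5: 5, 10 -> fragments 1-2 completed (2 total).
Step 2: advance 3 -> fork_pos = 11 + 3 = 14. Next multiple of 5 is 15 (not reached); still 2 fragment(s).
Step 3: advance 2 -> fork_pos = 14 + 2 = 16. Reached multiple(s) of 5: 15 -> fragment 3 completed (3 total).
Step 4: advance 3 -> fork_pos = 16 + 3 = 19. Next multiple of 5 is 20 (not reached); still 3 fragment(s).
Final fork_pos = 19, so 3 fragment(s) are complete. Build each: template segment -> complement -> reverse.
Fragment 1: template[0:5] = CGTGG -> complement GCACC -> reversed CCACG
Fragment 2: template[5:10] = TCGCT -> complement AGCGA -> reversed AGCGA
Fragment 3: template[10:15] = AGAGA -> complement TCTCT -> reversed TCTCT

Answer: CCACG,AGCGA,TCTCT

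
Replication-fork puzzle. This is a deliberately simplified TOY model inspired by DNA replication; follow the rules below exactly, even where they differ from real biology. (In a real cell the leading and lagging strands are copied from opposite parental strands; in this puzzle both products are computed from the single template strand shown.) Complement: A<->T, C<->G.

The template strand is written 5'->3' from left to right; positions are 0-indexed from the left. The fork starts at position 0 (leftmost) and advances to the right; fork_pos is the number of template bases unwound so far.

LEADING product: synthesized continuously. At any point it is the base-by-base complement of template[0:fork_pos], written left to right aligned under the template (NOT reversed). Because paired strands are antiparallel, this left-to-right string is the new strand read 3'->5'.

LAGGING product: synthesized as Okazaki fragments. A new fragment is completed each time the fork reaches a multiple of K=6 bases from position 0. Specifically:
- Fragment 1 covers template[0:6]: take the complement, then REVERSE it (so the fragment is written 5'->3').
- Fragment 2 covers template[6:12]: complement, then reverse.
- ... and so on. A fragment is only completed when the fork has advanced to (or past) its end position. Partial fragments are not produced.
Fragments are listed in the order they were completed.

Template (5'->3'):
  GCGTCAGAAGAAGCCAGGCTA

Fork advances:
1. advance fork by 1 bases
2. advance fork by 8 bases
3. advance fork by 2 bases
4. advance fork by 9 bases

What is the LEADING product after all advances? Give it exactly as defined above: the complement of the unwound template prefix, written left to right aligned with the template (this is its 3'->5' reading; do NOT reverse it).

Step 1: advance 1 -> fork_pos = 0 + 1 = 1.
Step 2: advance 8 -> fork_pos = 1 + 8 = 9.
Step 3: advance 2 -> fork_pos = 9 + 2 = 11.
Step 4: advance 9 -> fork_pos = 11 + 9 = 20.
Unwound prefix: template[0:20] = GCGTCAGAAGAAGCCAGGCT
Complement it base by base (A<->T, C<->G), keeping left-to-right order:
  [0:5] GCGTC -> CGCAG
  [5:10] AGAAG -> TCTTC
  [10:15] AAGCC -> TTCGG
  [15:20] AGGCT -> TCCGA
Concatenate: CGCAGTCTTCTTCGGTCCGA (length 20; written aligned with the template, i.e. 3'->5').

Answer: CGCAGTCTTCTTCGGTCCGA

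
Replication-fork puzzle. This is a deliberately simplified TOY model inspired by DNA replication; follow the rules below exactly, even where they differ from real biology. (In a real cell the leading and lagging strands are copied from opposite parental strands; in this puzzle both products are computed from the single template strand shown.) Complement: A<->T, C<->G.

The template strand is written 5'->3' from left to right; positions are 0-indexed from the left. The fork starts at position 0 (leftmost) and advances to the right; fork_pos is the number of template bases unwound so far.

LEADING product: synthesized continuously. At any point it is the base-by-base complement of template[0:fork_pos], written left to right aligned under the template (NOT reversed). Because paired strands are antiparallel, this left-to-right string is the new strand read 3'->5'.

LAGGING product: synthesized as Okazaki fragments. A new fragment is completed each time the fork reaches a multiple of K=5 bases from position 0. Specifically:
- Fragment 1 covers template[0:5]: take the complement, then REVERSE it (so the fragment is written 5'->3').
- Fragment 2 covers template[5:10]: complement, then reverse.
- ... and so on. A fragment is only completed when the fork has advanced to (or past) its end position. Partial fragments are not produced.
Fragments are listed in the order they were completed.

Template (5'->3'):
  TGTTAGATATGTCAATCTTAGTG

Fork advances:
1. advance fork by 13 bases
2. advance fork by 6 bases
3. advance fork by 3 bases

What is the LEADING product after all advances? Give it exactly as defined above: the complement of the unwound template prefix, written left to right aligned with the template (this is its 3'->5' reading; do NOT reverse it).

Step 1: advance 13 -> fork_pos = 0 + 13 = 13.
Step 2: advance 6 -> fork_pos = 13 + 6 = 19.
Step 3: advance 3 -> fork_pos = 19 + 3 = 22.
Unwound prefix: template[0:22] = TGTTAGATATGTCAATCTTAGT
Complement it base by base (A<->T, C<->G), keeping left-to-right order:
  [0:5] TGTTA -> ACAAT
  [5:10] GATAT -> CTATA
  [10:15] GTCAA -> CAGTT
  [15:20] TCTTA -> AGAAT
  [20:22] GT -> CA
Concatenate: ACAATCTATACAGTTAGAATCA (length 22; written aligned with the template, i.e. 3'->5').

Answer: ACAATCTATACAGTTAGAATCA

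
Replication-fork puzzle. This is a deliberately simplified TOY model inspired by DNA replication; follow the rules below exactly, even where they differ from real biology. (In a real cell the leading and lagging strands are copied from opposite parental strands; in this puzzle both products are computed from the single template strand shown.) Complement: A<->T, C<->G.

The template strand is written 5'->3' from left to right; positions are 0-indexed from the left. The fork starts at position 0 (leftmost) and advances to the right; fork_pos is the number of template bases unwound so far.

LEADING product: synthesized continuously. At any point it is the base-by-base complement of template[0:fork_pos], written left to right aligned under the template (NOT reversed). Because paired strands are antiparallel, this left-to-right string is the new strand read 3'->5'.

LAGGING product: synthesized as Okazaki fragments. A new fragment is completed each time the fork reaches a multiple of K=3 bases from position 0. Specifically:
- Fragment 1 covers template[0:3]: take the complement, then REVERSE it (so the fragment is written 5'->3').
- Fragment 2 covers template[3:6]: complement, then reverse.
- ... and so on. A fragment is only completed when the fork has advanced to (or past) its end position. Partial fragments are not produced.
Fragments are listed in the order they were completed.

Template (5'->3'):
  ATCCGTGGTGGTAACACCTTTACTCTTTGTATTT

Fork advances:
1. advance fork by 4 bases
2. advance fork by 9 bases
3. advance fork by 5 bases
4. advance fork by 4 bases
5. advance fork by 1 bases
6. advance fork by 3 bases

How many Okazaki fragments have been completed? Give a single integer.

Step 1: advance 4 -> fork_pos = 0 + 4 = 4. Reached multiple(s) of 3: 3 -> fragment 1 completed (1 total).
Step 2: advance 9 -> fork_pos = 4 + 9 = 13. Reached multiple(s) of 3: 6, 9, 12 -> fragments 2-4 completed (4 total).
Step 3: advance 5 -> fork_pos = 13 + 5 = 18. Reached multiple(s) of 3: 15, 18 -> fragments 5-6 completed (6 total).
Step 4: advance 4 -> fork_pos = 18 + 4 = 22. Reached multiple(s) of 3: 21 -> fragment 7 completed (7 total).
Step 5: advance 1 -> fork_pos = 22 + 1 = 23. Next multiple of 3 is 24 (not reached); still 7 fragment(s).
Step 6: advance 3 -> fork_pos = 23 + 3 = 26. Reached multiple(s) of 3: 24 -> fragment 8 completed (8 total).
Check: final fork_pos = 26; the multiples of 3 that are <= 26 are 3..24 -> 26 // 3 = 8 completed fragment(s).

Answer: 8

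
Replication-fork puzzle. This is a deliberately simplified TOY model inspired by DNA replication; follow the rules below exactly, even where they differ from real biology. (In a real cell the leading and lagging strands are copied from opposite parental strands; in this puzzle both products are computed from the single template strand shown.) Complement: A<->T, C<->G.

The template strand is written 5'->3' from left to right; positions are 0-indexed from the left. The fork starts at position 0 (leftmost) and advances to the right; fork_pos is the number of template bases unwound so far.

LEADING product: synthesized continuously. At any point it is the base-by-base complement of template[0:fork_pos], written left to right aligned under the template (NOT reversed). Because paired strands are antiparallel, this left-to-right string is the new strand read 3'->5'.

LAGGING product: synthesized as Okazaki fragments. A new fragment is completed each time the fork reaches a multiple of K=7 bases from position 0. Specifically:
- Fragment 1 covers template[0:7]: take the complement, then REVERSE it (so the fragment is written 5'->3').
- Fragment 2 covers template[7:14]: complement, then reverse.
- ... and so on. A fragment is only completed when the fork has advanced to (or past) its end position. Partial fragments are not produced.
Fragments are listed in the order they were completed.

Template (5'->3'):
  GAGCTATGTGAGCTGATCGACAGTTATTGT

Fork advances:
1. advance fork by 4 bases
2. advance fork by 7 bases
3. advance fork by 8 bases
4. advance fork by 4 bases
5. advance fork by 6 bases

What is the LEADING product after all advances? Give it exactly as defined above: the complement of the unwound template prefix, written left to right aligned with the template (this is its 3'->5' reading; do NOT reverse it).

Answer: CTCGATACACTCGACTAGCTGTCAATAAC

Derivation:
Step 1: advance 4 -> fork_pos = 0 + 4 = 4.
Step 2: advance 7 -> fork_pos = 4 + 7 = 11.
Step 3: advance 8 -> fork_pos = 11 + 8 = 19.
Step 4: advance 4 -> fork_pos = 19 + 4 = 23.
Step 5: advance 6 -> fork_pos = 23 + 6 = 29.
Unwound prefix: template[0:29] = GAGCTATGTGAGCTGATCGACAGTTATTG
Complement it base by base (A<->T, C<->G), keeping left-to-right order:
  [0:5] GAGCT -> CTCGA
  [5:10] ATGTG -> TACAC
  [10:15] AGCTG -> TCGAC
  [15:20] ATCGA -> TAGCT
  [20:25] CAGTT -> GTCAA
  [25:29] ATTG -> TAAC
Concatenate: CTCGATACACTCGACTAGCTGTCAATAAC (length 29; written aligned with the template, i.e. 3'->5').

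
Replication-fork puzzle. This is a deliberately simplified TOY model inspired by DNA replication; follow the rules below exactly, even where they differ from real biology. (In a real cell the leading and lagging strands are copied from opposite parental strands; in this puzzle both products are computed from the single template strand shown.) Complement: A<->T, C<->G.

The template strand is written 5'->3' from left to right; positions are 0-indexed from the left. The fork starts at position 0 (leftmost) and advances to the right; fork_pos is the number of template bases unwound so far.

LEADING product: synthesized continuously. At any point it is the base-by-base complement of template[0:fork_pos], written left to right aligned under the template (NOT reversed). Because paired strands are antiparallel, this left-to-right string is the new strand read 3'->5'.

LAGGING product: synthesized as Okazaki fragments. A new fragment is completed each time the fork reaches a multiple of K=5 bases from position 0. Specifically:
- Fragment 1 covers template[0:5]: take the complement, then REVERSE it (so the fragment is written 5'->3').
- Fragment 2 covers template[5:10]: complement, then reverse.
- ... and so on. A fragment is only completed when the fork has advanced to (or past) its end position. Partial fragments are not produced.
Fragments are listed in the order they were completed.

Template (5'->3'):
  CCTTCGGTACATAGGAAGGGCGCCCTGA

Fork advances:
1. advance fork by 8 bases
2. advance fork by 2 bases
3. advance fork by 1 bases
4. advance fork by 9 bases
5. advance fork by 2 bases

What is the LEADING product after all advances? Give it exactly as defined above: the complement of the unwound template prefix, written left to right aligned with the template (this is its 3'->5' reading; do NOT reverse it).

Answer: GGAAGCCATGTATCCTTCCCGC

Derivation:
Step 1: advance 8 -> fork_pos = 0 + 8 = 8.
Step 2: advance 2 -> fork_pos = 8 + 2 = 10.
Step 3: advance 1 -> fork_pos = 10 + 1 = 11.
Step 4: advance 9 -> fork_pos = 11 + 9 = 20.
Step 5: advance 2 -> fork_pos = 20 + 2 = 22.
Unwound prefix: template[0:22] = CCTTCGGTACATAGGAAGGGCG
Complement it base by base (A<->T, C<->G), keeping left-to-right order:
  [0:5] CCTTC -> GGAAG
  [5:10] GGTAC -> CCATG
  [10:15] ATAGG -> TATCC
  [15:20] AAGGG -> TTCCC
  [20:22] CG -> GC
Concatenate: GGAAGCCATGTATCCTTCCCGC (length 22; written aligned with the template, i.e. 3'->5').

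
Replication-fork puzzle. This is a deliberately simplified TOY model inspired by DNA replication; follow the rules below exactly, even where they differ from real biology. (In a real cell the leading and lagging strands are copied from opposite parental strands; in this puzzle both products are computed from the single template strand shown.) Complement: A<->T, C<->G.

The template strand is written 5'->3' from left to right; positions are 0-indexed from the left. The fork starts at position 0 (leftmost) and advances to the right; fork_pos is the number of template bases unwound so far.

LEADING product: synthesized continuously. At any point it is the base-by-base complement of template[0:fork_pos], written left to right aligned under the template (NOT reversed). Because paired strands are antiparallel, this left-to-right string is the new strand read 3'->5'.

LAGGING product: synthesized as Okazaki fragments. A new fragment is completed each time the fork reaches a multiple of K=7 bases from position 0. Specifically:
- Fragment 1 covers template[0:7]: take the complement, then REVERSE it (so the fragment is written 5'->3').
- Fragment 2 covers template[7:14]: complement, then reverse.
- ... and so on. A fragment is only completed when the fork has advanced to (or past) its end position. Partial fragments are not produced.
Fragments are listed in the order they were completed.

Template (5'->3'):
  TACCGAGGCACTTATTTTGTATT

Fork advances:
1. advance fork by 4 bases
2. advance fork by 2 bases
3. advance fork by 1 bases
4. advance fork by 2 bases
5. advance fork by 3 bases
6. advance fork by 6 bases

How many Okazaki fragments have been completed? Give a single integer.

Step 1: advance 4 -> fork_pos = 0 + 4 = 4. Next multiple of 7 is 7 (not reached); still 0 fragment(s).
Step 2: advance 2 -> fork_pos = 4 + 2 = 6. Next multiple of 7 is 7 (not reached); still 0 fragment(s).
Step 3: advance 1 -> fork_pos = 6 + 1 = 7. Reached multiple(s) of 7: 7 -> fragment 1 completed (1 total).
Step 4: advance 2 -> fork_pos = 7 + 2 = 9. Next multiple of 7 is 14 (not reached); still 1 fragment(s).
Step 5: advance 3 -> fork_pos = 9 + 3 = 12. Next multiple of 7 is 14 (not reached); still 1 fragment(s).
Step 6: advance 6 -> fork_pos = 12 + 6 = 18. Reached multiple(s) of 7: 14 -> fragment 2 completed (2 total).
Check: final fork_pos = 18; the multiples of 7 that are <= 18 are 7..14 -> 18 // 7 = 2 completed fragment(s).

Answer: 2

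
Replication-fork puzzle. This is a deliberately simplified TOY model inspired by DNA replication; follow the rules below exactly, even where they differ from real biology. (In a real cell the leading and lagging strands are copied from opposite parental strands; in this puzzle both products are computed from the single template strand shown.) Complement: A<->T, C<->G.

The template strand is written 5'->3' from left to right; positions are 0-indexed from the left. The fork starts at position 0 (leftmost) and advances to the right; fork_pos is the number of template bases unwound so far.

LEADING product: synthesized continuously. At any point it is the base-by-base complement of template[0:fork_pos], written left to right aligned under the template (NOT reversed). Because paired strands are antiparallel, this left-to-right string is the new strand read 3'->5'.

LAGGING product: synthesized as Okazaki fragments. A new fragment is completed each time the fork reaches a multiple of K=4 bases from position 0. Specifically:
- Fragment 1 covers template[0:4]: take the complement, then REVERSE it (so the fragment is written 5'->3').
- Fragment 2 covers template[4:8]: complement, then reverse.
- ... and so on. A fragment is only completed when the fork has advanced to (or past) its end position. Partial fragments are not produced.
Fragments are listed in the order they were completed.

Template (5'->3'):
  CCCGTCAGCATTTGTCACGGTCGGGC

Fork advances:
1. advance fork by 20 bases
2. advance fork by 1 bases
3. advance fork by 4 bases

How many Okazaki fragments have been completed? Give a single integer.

Answer: 6

Derivation:
Step 1: advance 20 -> fork_pos = 0 + 20 = 20. Reached multiple(s) of 4: 4, 8, 12, 16, 20 -> fragments 1-5 completed (5 total).
Step 2: advance 1 -> fork_pos = 20 + 1 = 21. Next multiple of 4 is 24 (not reached); still 5 fragment(s).
Step 3: advance 4 -> fork_pos = 21 + 4 = 25. Reached multiple(s) of 4: 24 -> fragment 6 completed (6 total).
Check: final fork_pos = 25; the multiples of 4 that are <= 25 are 4..24 -> 25 // 4 = 6 completed fragment(s).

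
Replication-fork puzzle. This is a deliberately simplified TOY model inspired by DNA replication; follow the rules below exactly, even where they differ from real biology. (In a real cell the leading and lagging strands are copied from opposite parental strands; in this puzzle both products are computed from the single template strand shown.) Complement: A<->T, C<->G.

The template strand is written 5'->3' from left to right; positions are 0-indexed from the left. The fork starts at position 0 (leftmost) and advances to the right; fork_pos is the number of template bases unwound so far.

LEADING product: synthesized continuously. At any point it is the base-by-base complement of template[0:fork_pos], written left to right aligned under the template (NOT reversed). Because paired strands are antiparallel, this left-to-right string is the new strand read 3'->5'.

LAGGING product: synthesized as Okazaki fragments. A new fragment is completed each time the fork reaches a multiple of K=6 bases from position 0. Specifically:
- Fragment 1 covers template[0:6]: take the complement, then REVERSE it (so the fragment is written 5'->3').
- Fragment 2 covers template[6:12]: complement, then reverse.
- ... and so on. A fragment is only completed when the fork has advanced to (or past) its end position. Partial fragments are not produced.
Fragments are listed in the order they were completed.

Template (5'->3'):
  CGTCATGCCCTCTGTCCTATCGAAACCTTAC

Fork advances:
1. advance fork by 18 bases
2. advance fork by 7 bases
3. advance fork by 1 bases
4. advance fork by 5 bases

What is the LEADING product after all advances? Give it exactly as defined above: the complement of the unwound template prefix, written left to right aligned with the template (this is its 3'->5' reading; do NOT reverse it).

Answer: GCAGTACGGGAGACAGGATAGCTTTGGAATG

Derivation:
Step 1: advance 18 -> fork_pos = 0 + 18 = 18.
Step 2: advance 7 -> fork_pos = 18 + 7 = 25.
Step 3: advance 1 -> fork_pos = 25 + 1 = 26.
Step 4: advance 5 -> fork_pos = 26 + 5 = 31.
Unwound prefix: template[0:31] = CGTCATGCCCTCTGTCCTATCGAAACCTTAC
Complement it base by base (A<->T, C<->G), keeping left-to-right order:
  [0:5] CGTCA -> GCAGT
  [5:10] TGCCC -> ACGGG
  [10:15] TCTGT -> AGACA
  [15:20] CCTAT -> GGATA
  [20:25] CGAAA -> GCTTT
  [25:30] CCTTA -> GGAAT
  [30:31] C -> G
Concatenate: GCAGTACGGGAGACAGGATAGCTTTGGAATG (length 31; written aligned with the template, i.e. 3'->5').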